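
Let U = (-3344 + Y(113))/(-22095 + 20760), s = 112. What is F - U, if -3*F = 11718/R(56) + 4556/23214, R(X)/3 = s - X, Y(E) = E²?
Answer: -201507605/12396276 ≈ -16.255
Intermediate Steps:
R(X) = 336 - 3*X (R(X) = 3*(112 - X) = 336 - 3*X)
F = -3247465/139284 (F = -(11718/(336 - 3*56) + 4556/23214)/3 = -(11718/(336 - 168) + 4556*(1/23214))/3 = -(11718/168 + 2278/11607)/3 = -(11718*(1/168) + 2278/11607)/3 = -(279/4 + 2278/11607)/3 = -⅓*3247465/46428 = -3247465/139284 ≈ -23.315)
U = -1885/267 (U = (-3344 + 113²)/(-22095 + 20760) = (-3344 + 12769)/(-1335) = 9425*(-1/1335) = -1885/267 ≈ -7.0599)
F - U = -3247465/139284 - 1*(-1885/267) = -3247465/139284 + 1885/267 = -201507605/12396276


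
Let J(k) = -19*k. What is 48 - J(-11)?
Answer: -161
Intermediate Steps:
48 - J(-11) = 48 - (-19)*(-11) = 48 - 1*209 = 48 - 209 = -161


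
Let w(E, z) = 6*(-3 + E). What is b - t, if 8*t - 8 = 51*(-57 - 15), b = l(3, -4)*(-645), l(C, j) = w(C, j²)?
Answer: 458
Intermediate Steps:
w(E, z) = -18 + 6*E
l(C, j) = -18 + 6*C
b = 0 (b = (-18 + 6*3)*(-645) = (-18 + 18)*(-645) = 0*(-645) = 0)
t = -458 (t = 1 + (51*(-57 - 15))/8 = 1 + (51*(-72))/8 = 1 + (⅛)*(-3672) = 1 - 459 = -458)
b - t = 0 - 1*(-458) = 0 + 458 = 458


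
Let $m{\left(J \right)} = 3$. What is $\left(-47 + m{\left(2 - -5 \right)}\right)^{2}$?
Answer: $1936$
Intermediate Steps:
$\left(-47 + m{\left(2 - -5 \right)}\right)^{2} = \left(-47 + 3\right)^{2} = \left(-44\right)^{2} = 1936$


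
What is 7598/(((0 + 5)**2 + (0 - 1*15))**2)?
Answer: 3799/50 ≈ 75.980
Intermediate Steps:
7598/(((0 + 5)**2 + (0 - 1*15))**2) = 7598/((5**2 + (0 - 15))**2) = 7598/((25 - 15)**2) = 7598/(10**2) = 7598/100 = 7598*(1/100) = 3799/50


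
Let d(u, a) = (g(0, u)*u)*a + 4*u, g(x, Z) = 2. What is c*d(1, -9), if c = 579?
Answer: -8106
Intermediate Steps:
d(u, a) = 4*u + 2*a*u (d(u, a) = (2*u)*a + 4*u = 2*a*u + 4*u = 4*u + 2*a*u)
c*d(1, -9) = 579*(2*1*(2 - 9)) = 579*(2*1*(-7)) = 579*(-14) = -8106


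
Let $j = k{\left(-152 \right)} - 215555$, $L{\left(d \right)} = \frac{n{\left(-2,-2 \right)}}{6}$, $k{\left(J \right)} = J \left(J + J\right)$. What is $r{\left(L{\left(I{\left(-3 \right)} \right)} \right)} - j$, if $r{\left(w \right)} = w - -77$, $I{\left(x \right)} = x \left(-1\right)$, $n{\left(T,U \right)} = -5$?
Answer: $\frac{1016539}{6} \approx 1.6942 \cdot 10^{5}$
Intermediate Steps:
$k{\left(J \right)} = 2 J^{2}$ ($k{\left(J \right)} = J 2 J = 2 J^{2}$)
$I{\left(x \right)} = - x$
$L{\left(d \right)} = - \frac{5}{6}$
$j = -169347$ ($j = 2 \left(-152\right)^{2} - 215555 = 2 \cdot 23104 - 215555 = 46208 - 215555 = -169347$)
$r{\left(w \right)} = 77 + w$ ($r{\left(w \right)} = w + 77 = 77 + w$)
$r{\left(L{\left(I{\left(-3 \right)} \right)} \right)} - j = \left(77 - \frac{5}{6}\right) - -169347 = \frac{457}{6} + 169347 = \frac{1016539}{6}$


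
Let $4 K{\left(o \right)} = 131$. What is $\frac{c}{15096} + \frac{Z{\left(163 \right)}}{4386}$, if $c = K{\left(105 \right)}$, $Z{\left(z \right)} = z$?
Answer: $\frac{34043}{865504} \approx 0.039333$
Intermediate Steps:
$K{\left(o \right)} = \frac{131}{4}$ ($K{\left(o \right)} = \frac{1}{4} \cdot 131 = \frac{131}{4}$)
$c = \frac{131}{4} \approx 32.75$
$\frac{c}{15096} + \frac{Z{\left(163 \right)}}{4386} = \frac{131}{4 \cdot 15096} + \frac{163}{4386} = \frac{131}{4} \cdot \frac{1}{15096} + 163 \cdot \frac{1}{4386} = \frac{131}{60384} + \frac{163}{4386} = \frac{34043}{865504}$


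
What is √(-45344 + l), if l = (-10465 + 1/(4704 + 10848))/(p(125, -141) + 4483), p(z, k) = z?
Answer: I*√19498066533498/20736 ≈ 212.95*I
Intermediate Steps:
l = -162751679/71663616 (l = (-10465 + 1/(4704 + 10848))/(125 + 4483) = (-10465 + 1/15552)/4608 = (-10465 + 1/15552)*(1/4608) = -162751679/15552*1/4608 = -162751679/71663616 ≈ -2.2710)
√(-45344 + l) = √(-45344 - 162751679/71663616) = √(-3249677755583/71663616) = I*√19498066533498/20736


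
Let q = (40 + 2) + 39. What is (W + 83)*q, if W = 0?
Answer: 6723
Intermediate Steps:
q = 81 (q = 42 + 39 = 81)
(W + 83)*q = (0 + 83)*81 = 83*81 = 6723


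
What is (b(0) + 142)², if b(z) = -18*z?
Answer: 20164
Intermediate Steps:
(b(0) + 142)² = (-18*0 + 142)² = (0 + 142)² = 142² = 20164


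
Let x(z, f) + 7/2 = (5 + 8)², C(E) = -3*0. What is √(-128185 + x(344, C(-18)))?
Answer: I*√512078/2 ≈ 357.8*I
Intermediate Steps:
C(E) = 0
x(z, f) = 331/2 (x(z, f) = -7/2 + (5 + 8)² = -7/2 + 13² = -7/2 + 169 = 331/2)
√(-128185 + x(344, C(-18))) = √(-128185 + 331/2) = √(-256039/2) = I*√512078/2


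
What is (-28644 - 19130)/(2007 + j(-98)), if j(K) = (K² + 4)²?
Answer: -47774/92315671 ≈ -0.00051751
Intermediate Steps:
j(K) = (4 + K²)²
(-28644 - 19130)/(2007 + j(-98)) = (-28644 - 19130)/(2007 + (4 + (-98)²)²) = -47774/(2007 + (4 + 9604)²) = -47774/(2007 + 9608²) = -47774/(2007 + 92313664) = -47774/92315671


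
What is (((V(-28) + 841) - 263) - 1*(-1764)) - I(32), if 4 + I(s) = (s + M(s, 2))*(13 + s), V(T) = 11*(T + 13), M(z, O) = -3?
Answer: 876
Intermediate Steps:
V(T) = 143 + 11*T (V(T) = 11*(13 + T) = 143 + 11*T)
I(s) = -4 + (-3 + s)*(13 + s) (I(s) = -4 + (s - 3)*(13 + s) = -4 + (-3 + s)*(13 + s))
(((V(-28) + 841) - 263) - 1*(-1764)) - I(32) = ((((143 + 11*(-28)) + 841) - 263) - 1*(-1764)) - (-43 + 32² + 10*32) = ((((143 - 308) + 841) - 263) + 1764) - (-43 + 1024 + 320) = (((-165 + 841) - 263) + 1764) - 1*1301 = ((676 - 263) + 1764) - 1301 = (413 + 1764) - 1301 = 2177 - 1301 = 876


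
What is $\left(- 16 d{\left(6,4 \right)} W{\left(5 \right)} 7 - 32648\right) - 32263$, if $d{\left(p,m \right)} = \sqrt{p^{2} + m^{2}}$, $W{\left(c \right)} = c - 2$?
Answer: $-64911 - 672 \sqrt{13} \approx -67334.0$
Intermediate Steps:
$W{\left(c \right)} = -2 + c$
$d{\left(p,m \right)} = \sqrt{m^{2} + p^{2}}$
$\left(- 16 d{\left(6,4 \right)} W{\left(5 \right)} 7 - 32648\right) - 32263 = \left(- 16 \sqrt{4^{2} + 6^{2}} \left(-2 + 5\right) 7 - 32648\right) - 32263 = \left(- 16 \sqrt{16 + 36} \cdot 3 \cdot 7 - 32648\right) - 32263 = \left(- 16 \sqrt{52} \cdot 21 - 32648\right) - 32263 = \left(- 16 \cdot 2 \sqrt{13} \cdot 21 - 32648\right) - 32263 = \left(- 32 \sqrt{13} \cdot 21 - 32648\right) - 32263 = \left(- 672 \sqrt{13} - 32648\right) - 32263 = \left(-32648 - 672 \sqrt{13}\right) - 32263 = -64911 - 672 \sqrt{13}$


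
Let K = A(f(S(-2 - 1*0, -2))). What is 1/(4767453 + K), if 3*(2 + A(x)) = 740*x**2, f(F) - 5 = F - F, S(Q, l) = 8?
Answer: 3/14320853 ≈ 2.0948e-7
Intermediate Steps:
f(F) = 5 (f(F) = 5 + (F - F) = 5 + 0 = 5)
A(x) = -2 + 740*x**2/3 (A(x) = -2 + (740*x**2)/3 = -2 + 740*x**2/3)
K = 18494/3 (K = -2 + (740/3)*5**2 = -2 + (740/3)*25 = -2 + 18500/3 = 18494/3 ≈ 6164.7)
1/(4767453 + K) = 1/(4767453 + 18494/3) = 1/(14320853/3) = 3/14320853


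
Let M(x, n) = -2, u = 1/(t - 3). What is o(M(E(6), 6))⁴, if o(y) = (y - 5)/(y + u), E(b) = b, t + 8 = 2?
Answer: 15752961/130321 ≈ 120.88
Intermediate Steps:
t = -6 (t = -8 + 2 = -6)
u = -⅑ (u = 1/(-6 - 3) = 1/(-9) = -⅑ ≈ -0.11111)
o(y) = (-5 + y)/(-⅑ + y) (o(y) = (y - 5)/(y - ⅑) = (-5 + y)/(-⅑ + y))
o(M(E(6), 6))⁴ = (9*(-5 - 2)/(-1 + 9*(-2)))⁴ = (9*(-7)/(-1 - 18))⁴ = (9*(-7)/(-19))⁴ = (9*(-1/19)*(-7))⁴ = (63/19)⁴ = 15752961/130321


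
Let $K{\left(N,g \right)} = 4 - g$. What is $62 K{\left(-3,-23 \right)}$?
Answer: $1674$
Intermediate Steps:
$62 K{\left(-3,-23 \right)} = 62 \left(4 - -23\right) = 62 \left(4 + 23\right) = 62 \cdot 27 = 1674$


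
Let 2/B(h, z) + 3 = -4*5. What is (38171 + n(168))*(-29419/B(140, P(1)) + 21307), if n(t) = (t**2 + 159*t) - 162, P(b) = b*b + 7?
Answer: 66850784195/2 ≈ 3.3425e+10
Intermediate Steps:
P(b) = 7 + b**2 (P(b) = b**2 + 7 = 7 + b**2)
n(t) = -162 + t**2 + 159*t
B(h, z) = -2/23 (B(h, z) = 2/(-3 - 4*5) = 2/(-3 - 20) = 2/(-23) = 2*(-1/23) = -2/23)
(38171 + n(168))*(-29419/B(140, P(1)) + 21307) = (38171 + (-162 + 168**2 + 159*168))*(-29419/(-2/23) + 21307) = (38171 + (-162 + 28224 + 26712))*(-29419*(-23/2) + 21307) = (38171 + 54774)*(676637/2 + 21307) = 92945*(719251/2) = 66850784195/2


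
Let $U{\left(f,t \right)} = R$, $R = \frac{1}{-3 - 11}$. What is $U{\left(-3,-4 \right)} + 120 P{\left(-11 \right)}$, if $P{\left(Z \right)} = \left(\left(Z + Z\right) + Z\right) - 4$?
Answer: $- \frac{62161}{14} \approx -4440.1$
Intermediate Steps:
$R = - \frac{1}{14}$ ($R = \frac{1}{-14} = - \frac{1}{14} \approx -0.071429$)
$P{\left(Z \right)} = -4 + 3 Z$ ($P{\left(Z \right)} = \left(2 Z + Z\right) - 4 = 3 Z - 4 = -4 + 3 Z$)
$U{\left(f,t \right)} = - \frac{1}{14}$
$U{\left(-3,-4 \right)} + 120 P{\left(-11 \right)} = - \frac{1}{14} + 120 \left(-4 + 3 \left(-11\right)\right) = - \frac{1}{14} + 120 \left(-4 - 33\right) = - \frac{1}{14} + 120 \left(-37\right) = - \frac{1}{14} - 4440 = - \frac{62161}{14}$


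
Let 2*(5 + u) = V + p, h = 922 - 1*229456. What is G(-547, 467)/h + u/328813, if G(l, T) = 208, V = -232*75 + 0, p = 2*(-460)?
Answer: -1081453607/37572475071 ≈ -0.028783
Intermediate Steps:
p = -920
h = -228534 (h = 922 - 229456 = -228534)
V = -17400 (V = -17400 + 0 = -17400)
u = -9165 (u = -5 + (-17400 - 920)/2 = -5 + (1/2)*(-18320) = -5 - 9160 = -9165)
G(-547, 467)/h + u/328813 = 208/(-228534) - 9165/328813 = 208*(-1/228534) - 9165*1/328813 = -104/114267 - 9165/328813 = -1081453607/37572475071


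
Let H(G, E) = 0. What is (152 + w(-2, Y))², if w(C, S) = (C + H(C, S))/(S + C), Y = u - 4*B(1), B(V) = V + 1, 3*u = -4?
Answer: 6692569/289 ≈ 23158.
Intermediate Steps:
u = -4/3 (u = (⅓)*(-4) = -4/3 ≈ -1.3333)
B(V) = 1 + V
Y = -28/3 (Y = -4/3 - 4*(1 + 1) = -4/3 - 4*2 = -4/3 - 8 = -28/3 ≈ -9.3333)
w(C, S) = C/(C + S) (w(C, S) = (C + 0)/(S + C) = C/(C + S))
(152 + w(-2, Y))² = (152 - 2/(-2 - 28/3))² = (152 - 2/(-34/3))² = (152 - 2*(-3/34))² = (152 + 3/17)² = (2587/17)² = 6692569/289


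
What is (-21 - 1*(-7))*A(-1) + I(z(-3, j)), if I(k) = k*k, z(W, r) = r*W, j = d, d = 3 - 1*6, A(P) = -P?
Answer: 67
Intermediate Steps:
d = -3 (d = 3 - 6 = -3)
j = -3
z(W, r) = W*r
I(k) = k**2
(-21 - 1*(-7))*A(-1) + I(z(-3, j)) = (-21 - 1*(-7))*(-1*(-1)) + (-3*(-3))**2 = (-21 + 7)*1 + 9**2 = -14*1 + 81 = -14 + 81 = 67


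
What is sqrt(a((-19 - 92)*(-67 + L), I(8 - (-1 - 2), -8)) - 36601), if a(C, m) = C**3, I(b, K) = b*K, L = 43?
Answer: sqrt(18906094343) ≈ 1.3750e+5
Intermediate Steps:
I(b, K) = K*b
sqrt(a((-19 - 92)*(-67 + L), I(8 - (-1 - 2), -8)) - 36601) = sqrt(((-19 - 92)*(-67 + 43))**3 - 36601) = sqrt((-111*(-24))**3 - 36601) = sqrt(2664**3 - 36601) = sqrt(18906130944 - 36601) = sqrt(18906094343)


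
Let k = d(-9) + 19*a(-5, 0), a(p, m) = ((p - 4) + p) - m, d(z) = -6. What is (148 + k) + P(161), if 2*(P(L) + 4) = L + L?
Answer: 33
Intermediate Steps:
P(L) = -4 + L (P(L) = -4 + (L + L)/2 = -4 + (2*L)/2 = -4 + L)
a(p, m) = -4 - m + 2*p (a(p, m) = ((-4 + p) + p) - m = (-4 + 2*p) - m = -4 - m + 2*p)
k = -272 (k = -6 + 19*(-4 - 1*0 + 2*(-5)) = -6 + 19*(-4 + 0 - 10) = -6 + 19*(-14) = -6 - 266 = -272)
(148 + k) + P(161) = (148 - 272) + (-4 + 161) = -124 + 157 = 33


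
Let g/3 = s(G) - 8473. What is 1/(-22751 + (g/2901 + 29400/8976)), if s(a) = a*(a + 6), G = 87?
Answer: -361658/8227039451 ≈ -4.3960e-5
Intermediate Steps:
s(a) = a*(6 + a)
g = -1146 (g = 3*(87*(6 + 87) - 8473) = 3*(87*93 - 8473) = 3*(8091 - 8473) = 3*(-382) = -1146)
1/(-22751 + (g/2901 + 29400/8976)) = 1/(-22751 + (-1146/2901 + 29400/8976)) = 1/(-22751 + (-1146*1/2901 + 29400*(1/8976))) = 1/(-22751 + (-382/967 + 1225/374)) = 1/(-22751 + 1041707/361658) = 1/(-8227039451/361658) = -361658/8227039451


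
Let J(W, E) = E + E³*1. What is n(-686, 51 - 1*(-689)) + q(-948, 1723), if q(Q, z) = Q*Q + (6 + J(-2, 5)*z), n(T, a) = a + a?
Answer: 1124180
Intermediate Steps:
J(W, E) = E + E³
n(T, a) = 2*a
q(Q, z) = 6 + Q² + 130*z (q(Q, z) = Q*Q + (6 + (5 + 5³)*z) = Q² + (6 + (5 + 125)*z) = Q² + (6 + 130*z) = 6 + Q² + 130*z)
n(-686, 51 - 1*(-689)) + q(-948, 1723) = 2*(51 - 1*(-689)) + (6 + (-948)² + 130*1723) = 2*(51 + 689) + (6 + 898704 + 223990) = 2*740 + 1122700 = 1480 + 1122700 = 1124180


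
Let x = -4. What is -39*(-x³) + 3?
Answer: -2493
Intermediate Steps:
-39*(-x³) + 3 = -39*(-1*(-4))³ + 3 = -39*4³ + 3 = -39*64 + 3 = -2496 + 3 = -2493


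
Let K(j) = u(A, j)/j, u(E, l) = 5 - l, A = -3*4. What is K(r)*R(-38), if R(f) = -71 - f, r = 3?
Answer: -22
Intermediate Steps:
A = -12
K(j) = (5 - j)/j
K(r)*R(-38) = ((5 - 1*3)/3)*(-71 - 1*(-38)) = ((5 - 3)/3)*(-71 + 38) = ((⅓)*2)*(-33) = (⅔)*(-33) = -22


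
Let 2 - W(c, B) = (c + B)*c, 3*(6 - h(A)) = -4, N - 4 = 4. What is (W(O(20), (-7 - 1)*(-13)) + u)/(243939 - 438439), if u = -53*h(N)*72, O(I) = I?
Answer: 15231/97250 ≈ 0.15662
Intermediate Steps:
N = 8 (N = 4 + 4 = 8)
h(A) = 22/3 (h(A) = 6 - ⅓*(-4) = 6 + 4/3 = 22/3)
W(c, B) = 2 - c*(B + c) (W(c, B) = 2 - (c + B)*c = 2 - (B + c)*c = 2 - c*(B + c))
u = -27984 (u = -53*22/3*72 = -1166/3*72 = -27984)
(W(O(20), (-7 - 1)*(-13)) + u)/(243939 - 438439) = ((2 - 1*20² - 1*(-7 - 1)*(-13)*20) - 27984)/(243939 - 438439) = ((2 - 1*400 - 1*(-8*(-13))*20) - 27984)/(-194500) = ((2 - 400 - 1*104*20) - 27984)*(-1/194500) = ((2 - 400 - 2080) - 27984)*(-1/194500) = (-2478 - 27984)*(-1/194500) = -30462*(-1/194500) = 15231/97250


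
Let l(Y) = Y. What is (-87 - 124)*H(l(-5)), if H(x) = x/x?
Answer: -211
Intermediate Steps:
H(x) = 1
(-87 - 124)*H(l(-5)) = (-87 - 124)*1 = -211*1 = -211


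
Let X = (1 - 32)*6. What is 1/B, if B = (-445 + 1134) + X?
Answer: 1/503 ≈ 0.0019881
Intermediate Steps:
X = -186 (X = -31*6 = -186)
B = 503 (B = (-445 + 1134) - 186 = 689 - 186 = 503)
1/B = 1/503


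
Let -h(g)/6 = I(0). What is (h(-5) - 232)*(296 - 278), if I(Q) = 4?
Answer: -4608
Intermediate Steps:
h(g) = -24 (h(g) = -6*4 = -24)
(h(-5) - 232)*(296 - 278) = (-24 - 232)*(296 - 278) = -256*18 = -4608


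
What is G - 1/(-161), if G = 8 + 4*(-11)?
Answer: -5795/161 ≈ -35.994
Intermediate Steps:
G = -36 (G = 8 - 44 = -36)
G - 1/(-161) = -36 - 1/(-161) = -36 - 1*(-1/161) = -36 + 1/161 = -5795/161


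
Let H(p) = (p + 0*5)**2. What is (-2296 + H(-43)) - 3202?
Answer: -3649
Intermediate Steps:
H(p) = p**2 (H(p) = (p + 0)**2 = p**2)
(-2296 + H(-43)) - 3202 = (-2296 + (-43)**2) - 3202 = (-2296 + 1849) - 3202 = -447 - 3202 = -3649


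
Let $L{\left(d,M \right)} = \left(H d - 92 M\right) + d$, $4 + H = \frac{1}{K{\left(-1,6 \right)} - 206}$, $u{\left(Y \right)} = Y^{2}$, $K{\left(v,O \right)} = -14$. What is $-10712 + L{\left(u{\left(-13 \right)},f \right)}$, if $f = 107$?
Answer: $- \frac{4634029}{220} \approx -21064.0$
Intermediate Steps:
$H = - \frac{881}{220}$ ($H = -4 + \frac{1}{-14 - 206} = -4 + \frac{1}{-220} = -4 - \frac{1}{220} = - \frac{881}{220} \approx -4.0045$)
$L{\left(d,M \right)} = - 92 M - \frac{661 d}{220}$ ($L{\left(d,M \right)} = \left(- \frac{881 d}{220} - 92 M\right) + d = \left(- 92 M - \frac{881 d}{220}\right) + d = - 92 M - \frac{661 d}{220}$)
$-10712 + L{\left(u{\left(-13 \right)},f \right)} = -10712 - \left(9844 + \frac{661 \left(-13\right)^{2}}{220}\right) = -10712 - \frac{2277389}{220} = - \frac{4634029}{220}$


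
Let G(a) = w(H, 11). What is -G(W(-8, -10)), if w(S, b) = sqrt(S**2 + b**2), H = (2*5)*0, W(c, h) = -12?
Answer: -11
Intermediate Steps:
H = 0 (H = 10*0 = 0)
G(a) = 11 (G(a) = sqrt(0**2 + 11**2) = sqrt(0 + 121) = sqrt(121) = 11)
-G(W(-8, -10)) = -1*11 = -11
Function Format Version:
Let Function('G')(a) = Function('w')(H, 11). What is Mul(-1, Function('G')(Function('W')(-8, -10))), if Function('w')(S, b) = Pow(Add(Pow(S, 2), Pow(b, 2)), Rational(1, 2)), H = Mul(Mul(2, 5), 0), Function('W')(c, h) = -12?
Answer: -11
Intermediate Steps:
H = 0 (H = Mul(10, 0) = 0)
Function('G')(a) = 11 (Function('G')(a) = Pow(Add(Pow(0, 2), Pow(11, 2)), Rational(1, 2)) = Pow(Add(0, 121), Rational(1, 2)) = Pow(121, Rational(1, 2)) = 11)
Mul(-1, Function('G')(Function('W')(-8, -10))) = Mul(-1, 11) = -11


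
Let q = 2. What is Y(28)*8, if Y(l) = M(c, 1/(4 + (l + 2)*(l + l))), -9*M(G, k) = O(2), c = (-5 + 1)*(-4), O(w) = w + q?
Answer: -32/9 ≈ -3.5556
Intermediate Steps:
O(w) = 2 + w (O(w) = w + 2 = 2 + w)
c = 16 (c = -4*(-4) = 16)
M(G, k) = -4/9 (M(G, k) = -(2 + 2)/9 = -1/9*4 = -4/9)
Y(l) = -4/9
Y(28)*8 = -4/9*8 = -32/9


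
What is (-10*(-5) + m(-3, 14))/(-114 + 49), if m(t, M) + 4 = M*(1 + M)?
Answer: -256/65 ≈ -3.9385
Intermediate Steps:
m(t, M) = -4 + M*(1 + M)
(-10*(-5) + m(-3, 14))/(-114 + 49) = (-10*(-5) + (-4 + 14 + 14²))/(-114 + 49) = (50 + (-4 + 14 + 196))/(-65) = (50 + 206)*(-1/65) = 256*(-1/65) = -256/65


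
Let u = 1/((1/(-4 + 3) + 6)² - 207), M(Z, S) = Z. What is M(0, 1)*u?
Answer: 0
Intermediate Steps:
u = -1/182 (u = 1/((1/(-1) + 6)² - 207) = 1/((-1 + 6)² - 207) = 1/(5² - 207) = 1/(25 - 207) = 1/(-182) = -1/182 ≈ -0.0054945)
M(0, 1)*u = 0*(-1/182) = 0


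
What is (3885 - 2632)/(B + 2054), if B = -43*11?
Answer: 1253/1581 ≈ 0.79254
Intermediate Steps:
B = -473
(3885 - 2632)/(B + 2054) = (3885 - 2632)/(-473 + 2054) = 1253/1581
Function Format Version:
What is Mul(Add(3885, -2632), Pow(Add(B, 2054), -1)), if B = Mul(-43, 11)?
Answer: Rational(1253, 1581) ≈ 0.79254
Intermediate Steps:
B = -473
Mul(Add(3885, -2632), Pow(Add(B, 2054), -1)) = Mul(Add(3885, -2632), Pow(Add(-473, 2054), -1)) = Mul(1253, Pow(1581, -1)) = Mul(1253, Rational(1, 1581)) = Rational(1253, 1581)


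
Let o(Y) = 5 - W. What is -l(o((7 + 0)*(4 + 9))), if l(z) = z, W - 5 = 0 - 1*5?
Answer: -5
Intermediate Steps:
W = 0 (W = 5 + (0 - 1*5) = 5 + (0 - 5) = 5 - 5 = 0)
o(Y) = 5 (o(Y) = 5 - 1*0 = 5 + 0 = 5)
-l(o((7 + 0)*(4 + 9))) = -1*5 = -5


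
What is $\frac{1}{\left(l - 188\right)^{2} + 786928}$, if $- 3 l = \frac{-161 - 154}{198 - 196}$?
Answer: $\frac{4}{3221153} \approx 1.2418 \cdot 10^{-6}$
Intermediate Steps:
$l = \frac{105}{2}$ ($l = - \frac{\left(-161 - 154\right) \frac{1}{198 - 196}}{3} = - \frac{\left(-315\right) \frac{1}{2}}{3} = \left(- \frac{1}{3}\right) \left(- \frac{315}{2}\right) = \frac{105}{2} \approx 52.5$)
$\frac{1}{\left(l - 188\right)^{2} + 786928} = \frac{1}{\left(\frac{105}{2} - 188\right)^{2} + 786928} = \frac{1}{\left(- \frac{271}{2}\right)^{2} + 786928} = \frac{1}{\frac{73441}{4} + 786928} = \frac{1}{\frac{3221153}{4}} = \frac{4}{3221153}$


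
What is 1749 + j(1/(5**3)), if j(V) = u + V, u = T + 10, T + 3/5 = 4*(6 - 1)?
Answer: 222301/125 ≈ 1778.4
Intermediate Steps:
T = 97/5 (T = -3/5 + 4*(6 - 1) = -3/5 + 4*5 = -3/5 + 20 = 97/5 ≈ 19.400)
u = 147/5 (u = 97/5 + 10 = 147/5 ≈ 29.400)
j(V) = 147/5 + V
1749 + j(1/(5**3)) = 1749 + (147/5 + 1/(5**3)) = 1749 + (147/5 + 1/125) = 1749 + 3676/125 = 222301/125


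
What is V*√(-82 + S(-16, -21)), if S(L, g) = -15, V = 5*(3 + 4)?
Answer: 35*I*√97 ≈ 344.71*I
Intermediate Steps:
V = 35 (V = 5*7 = 35)
V*√(-82 + S(-16, -21)) = 35*√(-82 - 15) = 35*√(-97) = 35*(I*√97) = 35*I*√97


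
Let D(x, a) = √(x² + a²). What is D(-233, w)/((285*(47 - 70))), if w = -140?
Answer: -√73889/6555 ≈ -0.041468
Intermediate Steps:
D(x, a) = √(a² + x²)
D(-233, w)/((285*(47 - 70))) = √((-140)² + (-233)²)/((285*(47 - 70))) = √(19600 + 54289)/((285*(-23))) = √73889/(-6555) = √73889*(-1/6555) = -√73889/6555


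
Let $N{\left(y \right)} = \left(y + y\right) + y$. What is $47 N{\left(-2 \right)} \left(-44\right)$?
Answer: $12408$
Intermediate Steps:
$N{\left(y \right)} = 3 y$ ($N{\left(y \right)} = 2 y + y = 3 y$)
$47 N{\left(-2 \right)} \left(-44\right) = 47 \cdot 3 \left(-2\right) \left(-44\right) = 47 \left(-6\right) \left(-44\right) = \left(-282\right) \left(-44\right) = 12408$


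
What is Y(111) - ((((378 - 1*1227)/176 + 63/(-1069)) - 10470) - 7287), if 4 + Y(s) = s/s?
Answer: 3341227245/188144 ≈ 17759.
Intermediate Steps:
Y(s) = -3 (Y(s) = -4 + s/s = -4 + 1 = -3)
Y(111) - ((((378 - 1*1227)/176 + 63/(-1069)) - 10470) - 7287) = -3 - ((((378 - 1*1227)/176 + 63/(-1069)) - 10470) - 7287) = -3 - ((((378 - 1227)*(1/176) + 63*(-1/1069)) - 10470) - 7287) = -3 - (((-849*1/176 - 63/1069) - 10470) - 7287) = -3 - (((-849/176 - 63/1069) - 10470) - 7287) = -3 - ((-918669/188144 - 10470) - 7287) = -3 - (-1970786349/188144 - 7287) = -3 - 1*(-3341791677/188144) = -3 + 3341791677/188144 = 3341227245/188144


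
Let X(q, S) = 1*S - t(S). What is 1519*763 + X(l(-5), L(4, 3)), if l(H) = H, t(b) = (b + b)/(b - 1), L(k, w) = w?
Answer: 1158997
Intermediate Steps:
t(b) = 2*b/(-1 + b) (t(b) = (2*b)/(-1 + b) = 2*b/(-1 + b))
X(q, S) = S - 2*S/(-1 + S) (X(q, S) = 1*S - 2*S/(-1 + S) = S - 2*S/(-1 + S))
1519*763 + X(l(-5), L(4, 3)) = 1519*763 + 3*(-3 + 3)/(-1 + 3) = 1158997 + 3*0/2 = 1158997 + 3*(½)*0 = 1158997 + 0 = 1158997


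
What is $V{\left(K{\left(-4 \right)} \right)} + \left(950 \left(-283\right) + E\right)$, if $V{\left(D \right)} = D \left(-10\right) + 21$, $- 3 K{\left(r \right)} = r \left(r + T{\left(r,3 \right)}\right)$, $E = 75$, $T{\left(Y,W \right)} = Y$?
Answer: $- \frac{805942}{3} \approx -2.6865 \cdot 10^{5}$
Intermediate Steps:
$K{\left(r \right)} = - \frac{2 r^{2}}{3}$ ($K{\left(r \right)} = - \frac{r \left(r + r\right)}{3} = - \frac{r 2 r}{3} = - \frac{2 r^{2}}{3}$)
$V{\left(D \right)} = 21 - 10 D$ ($V{\left(D \right)} = - 10 D + 21 = 21 - 10 D$)
$V{\left(K{\left(-4 \right)} \right)} + \left(950 \left(-283\right) + E\right) = \left(21 - 10 \left(- \frac{2 \left(-4\right)^{2}}{3}\right)\right) + \left(950 \left(-283\right) + 75\right) = \left(21 - 10 \left(\left(- \frac{2}{3}\right) 16\right)\right) + \left(-268850 + 75\right) = \left(21 - - \frac{320}{3}\right) - 268775 = \left(21 + \frac{320}{3}\right) - 268775 = \frac{383}{3} - 268775 = - \frac{805942}{3}$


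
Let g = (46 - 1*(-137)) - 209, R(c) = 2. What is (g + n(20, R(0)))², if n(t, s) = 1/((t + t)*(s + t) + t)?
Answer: 547513201/810000 ≈ 675.94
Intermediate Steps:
n(t, s) = 1/(t + 2*t*(s + t)) (n(t, s) = 1/((2*t)*(s + t) + t) = 1/(2*t*(s + t) + t) = 1/(t + 2*t*(s + t)))
g = -26 (g = (46 + 137) - 209 = 183 - 209 = -26)
(g + n(20, R(0)))² = (-26 + 1/(20*(1 + 2*2 + 2*20)))² = (-26 + 1/(20*(1 + 4 + 40)))² = (-26 + (1/20)/45)² = (-26 + (1/20)*(1/45))² = (-26 + 1/900)² = (-23399/900)² = 547513201/810000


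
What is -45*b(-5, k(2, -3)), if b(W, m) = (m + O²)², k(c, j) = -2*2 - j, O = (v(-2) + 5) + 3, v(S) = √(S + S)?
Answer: -110565 - 169920*I ≈ -1.1057e+5 - 1.6992e+5*I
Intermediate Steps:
v(S) = √2*√S (v(S) = √(2*S) = √2*√S)
O = 8 + 2*I (O = (√2*√(-2) + 5) + 3 = (√2*(I*√2) + 5) + 3 = (2*I + 5) + 3 = (5 + 2*I) + 3 = 8 + 2*I ≈ 8.0 + 2.0*I)
k(c, j) = -4 - j
b(W, m) = (m + (8 + 2*I)²)²
-45*b(-5, k(2, -3)) = -45*((-4 - 1*(-3)) + 4*(4 + I)²)² = -45*((-4 + 3) + 4*(4 + I)²)² = -45*(-1 + 4*(4 + I)²)²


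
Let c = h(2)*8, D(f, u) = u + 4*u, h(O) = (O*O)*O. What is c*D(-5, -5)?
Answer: -1600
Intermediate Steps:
h(O) = O³ (h(O) = O²*O = O³)
D(f, u) = 5*u
c = 64 (c = 2³*8 = 8*8 = 64)
c*D(-5, -5) = 64*(5*(-5)) = 64*(-25) = -1600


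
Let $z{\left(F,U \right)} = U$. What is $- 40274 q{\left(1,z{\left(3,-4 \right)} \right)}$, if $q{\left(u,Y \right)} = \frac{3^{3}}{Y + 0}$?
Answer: $\frac{543699}{2} \approx 2.7185 \cdot 10^{5}$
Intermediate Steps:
$q{\left(u,Y \right)} = \frac{27}{Y}$ ($q{\left(u,Y \right)} = \frac{1}{Y} 27 = \frac{27}{Y}$)
$- 40274 q{\left(1,z{\left(3,-4 \right)} \right)} = - 40274 \frac{27}{-4} = - 40274 \cdot 27 \left(- \frac{1}{4}\right) = \left(-40274\right) \left(- \frac{27}{4}\right) = \frac{543699}{2}$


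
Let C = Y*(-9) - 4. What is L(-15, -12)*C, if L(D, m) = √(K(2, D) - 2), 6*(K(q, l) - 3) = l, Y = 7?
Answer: -67*I*√6/2 ≈ -82.058*I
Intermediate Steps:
K(q, l) = 3 + l/6
L(D, m) = √(1 + D/6) (L(D, m) = √((3 + D/6) - 2) = √(1 + D/6))
C = -67 (C = 7*(-9) - 4 = -63 - 4 = -67)
L(-15, -12)*C = (√(36 + 6*(-15))/6)*(-67) = (√(36 - 90)/6)*(-67) = (√(-54)/6)*(-67) = ((3*I*√6)/6)*(-67) = (I*√6/2)*(-67) = -67*I*√6/2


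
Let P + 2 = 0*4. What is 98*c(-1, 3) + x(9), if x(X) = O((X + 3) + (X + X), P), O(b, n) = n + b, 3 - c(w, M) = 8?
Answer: -462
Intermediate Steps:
c(w, M) = -5 (c(w, M) = 3 - 1*8 = 3 - 8 = -5)
P = -2 (P = -2 + 0*4 = -2 + 0 = -2)
O(b, n) = b + n
x(X) = 1 + 3*X (x(X) = ((X + 3) + (X + X)) - 2 = ((3 + X) + 2*X) - 2 = (3 + 3*X) - 2 = 1 + 3*X)
98*c(-1, 3) + x(9) = 98*(-5) + (1 + 3*9) = -490 + (1 + 27) = -490 + 28 = -462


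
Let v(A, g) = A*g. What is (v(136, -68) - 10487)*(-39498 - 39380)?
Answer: 1556657330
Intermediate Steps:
(v(136, -68) - 10487)*(-39498 - 39380) = (136*(-68) - 10487)*(-39498 - 39380) = (-9248 - 10487)*(-78878) = -19735*(-78878) = 1556657330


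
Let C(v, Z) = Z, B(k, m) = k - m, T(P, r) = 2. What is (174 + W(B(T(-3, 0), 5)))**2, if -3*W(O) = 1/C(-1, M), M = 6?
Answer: 9803161/324 ≈ 30257.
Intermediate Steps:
W(O) = -1/18 (W(O) = -1/3/6 = -1/3*1/6 = -1/18)
(174 + W(B(T(-3, 0), 5)))**2 = (174 - 1/18)**2 = (3131/18)**2 = 9803161/324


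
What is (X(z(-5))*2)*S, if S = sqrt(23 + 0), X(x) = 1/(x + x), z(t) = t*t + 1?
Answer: sqrt(23)/26 ≈ 0.18446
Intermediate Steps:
z(t) = 1 + t**2 (z(t) = t**2 + 1 = 1 + t**2)
X(x) = 1/(2*x)
S = sqrt(23) ≈ 4.7958
(X(z(-5))*2)*S = ((1/(2*(1 + (-5)**2)))*2)*sqrt(23) = ((1/(2*(1 + 25)))*2)*sqrt(23) = (((1/2)/26)*2)*sqrt(23) = (((1/2)*(1/26))*2)*sqrt(23) = ((1/52)*2)*sqrt(23) = sqrt(23)/26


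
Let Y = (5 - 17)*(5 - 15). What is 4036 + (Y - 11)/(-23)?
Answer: 92719/23 ≈ 4031.3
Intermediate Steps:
Y = 120 (Y = -12*(-10) = 120)
4036 + (Y - 11)/(-23) = 4036 + (120 - 11)/(-23) = 4036 - 1/23*109 = 4036 - 109/23 = 92719/23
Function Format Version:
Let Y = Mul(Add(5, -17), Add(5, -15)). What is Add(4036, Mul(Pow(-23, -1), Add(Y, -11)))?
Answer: Rational(92719, 23) ≈ 4031.3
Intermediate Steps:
Y = 120 (Y = Mul(-12, -10) = 120)
Add(4036, Mul(Pow(-23, -1), Add(Y, -11))) = Add(4036, Mul(Pow(-23, -1), Add(120, -11))) = Add(4036, Mul(Rational(-1, 23), 109)) = Add(4036, Rational(-109, 23)) = Rational(92719, 23)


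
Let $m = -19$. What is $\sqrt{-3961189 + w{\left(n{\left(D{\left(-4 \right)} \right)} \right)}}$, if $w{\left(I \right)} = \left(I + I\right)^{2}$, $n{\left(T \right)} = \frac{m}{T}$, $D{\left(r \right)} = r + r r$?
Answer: $\frac{i \sqrt{142602443}}{6} \approx 1990.3 i$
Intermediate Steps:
$D{\left(r \right)} = r + r^{2}$
$n{\left(T \right)} = - \frac{19}{T}$
$w{\left(I \right)} = 4 I^{2}$ ($w{\left(I \right)} = \left(2 I\right)^{2} = 4 I^{2}$)
$\sqrt{-3961189 + w{\left(n{\left(D{\left(-4 \right)} \right)} \right)}} = \sqrt{-3961189 + 4 \left(- \frac{19}{\left(-4\right) \left(1 - 4\right)}\right)^{2}} = \sqrt{-3961189 + 4 \left(- \frac{19}{\left(-4\right) \left(-3\right)}\right)^{2}} = \sqrt{-3961189 + 4 \left(- \frac{19}{12}\right)^{2}} = \sqrt{-3961189 + 4 \cdot \frac{361}{144}} = \sqrt{-3961189 + \frac{361}{36}} = \sqrt{- \frac{142602443}{36}} = \frac{i \sqrt{142602443}}{6}$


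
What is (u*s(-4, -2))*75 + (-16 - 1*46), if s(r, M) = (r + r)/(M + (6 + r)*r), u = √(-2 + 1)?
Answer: -62 + 60*I ≈ -62.0 + 60.0*I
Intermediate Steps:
u = I (u = √(-1) = I ≈ 1.0*I)
s(r, M) = 2*r/(M + r*(6 + r)) (s(r, M) = (2*r)/(M + r*(6 + r)) = 2*r/(M + r*(6 + r)))
(u*s(-4, -2))*75 + (-16 - 1*46) = (I*(2*(-4)/(-2 + (-4)² + 6*(-4))))*75 + (-16 - 1*46) = (I*(2*(-4)/(-2 + 16 - 24)))*75 + (-16 - 46) = (I*(2*(-4)/(-10)))*75 - 62 = (I*(2*(-4)*(-⅒)))*75 - 62 = (I*(⅘))*75 - 62 = (4*I/5)*75 - 62 = 60*I - 62 = -62 + 60*I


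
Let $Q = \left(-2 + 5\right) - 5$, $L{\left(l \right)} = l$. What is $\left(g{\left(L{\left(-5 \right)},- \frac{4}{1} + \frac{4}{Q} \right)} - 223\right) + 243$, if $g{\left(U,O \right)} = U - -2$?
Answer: $17$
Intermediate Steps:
$Q = -2$ ($Q = 3 - 5 = -2$)
$g{\left(U,O \right)} = 2 + U$ ($g{\left(U,O \right)} = U + 2 = 2 + U$)
$\left(g{\left(L{\left(-5 \right)},- \frac{4}{1} + \frac{4}{Q} \right)} - 223\right) + 243 = \left(\left(2 - 5\right) - 223\right) + 243 = \left(-3 - 223\right) + 243 = -226 + 243 = 17$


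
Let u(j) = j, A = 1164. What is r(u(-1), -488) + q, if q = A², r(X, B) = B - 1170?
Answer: 1353238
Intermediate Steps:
r(X, B) = -1170 + B
q = 1354896 (q = 1164² = 1354896)
r(u(-1), -488) + q = (-1170 - 488) + 1354896 = -1658 + 1354896 = 1353238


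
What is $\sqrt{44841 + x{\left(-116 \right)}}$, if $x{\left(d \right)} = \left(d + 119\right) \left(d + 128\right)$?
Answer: $\sqrt{44877} \approx 211.84$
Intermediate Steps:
$x{\left(d \right)} = \left(119 + d\right) \left(128 + d\right)$
$\sqrt{44841 + x{\left(-116 \right)}} = \sqrt{44841 + \left(15232 + \left(-116\right)^{2} + 247 \left(-116\right)\right)} = \sqrt{44841 + \left(15232 + 13456 - 28652\right)} = \sqrt{44841 + 36} = \sqrt{44877}$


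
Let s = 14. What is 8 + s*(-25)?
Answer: -342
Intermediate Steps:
8 + s*(-25) = 8 + 14*(-25) = 8 - 350 = -342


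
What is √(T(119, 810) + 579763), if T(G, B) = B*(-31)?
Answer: √554653 ≈ 744.75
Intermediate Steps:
T(G, B) = -31*B
√(T(119, 810) + 579763) = √(-31*810 + 579763) = √(-25110 + 579763) = √554653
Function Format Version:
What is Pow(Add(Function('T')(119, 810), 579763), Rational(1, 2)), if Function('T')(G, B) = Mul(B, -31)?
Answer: Pow(554653, Rational(1, 2)) ≈ 744.75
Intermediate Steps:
Function('T')(G, B) = Mul(-31, B)
Pow(Add(Function('T')(119, 810), 579763), Rational(1, 2)) = Pow(Add(Mul(-31, 810), 579763), Rational(1, 2)) = Pow(Add(-25110, 579763), Rational(1, 2)) = Pow(554653, Rational(1, 2))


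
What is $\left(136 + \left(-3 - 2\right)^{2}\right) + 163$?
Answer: $324$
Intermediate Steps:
$\left(136 + \left(-3 - 2\right)^{2}\right) + 163 = \left(136 + \left(-5\right)^{2}\right) + 163 = \left(136 + 25\right) + 163 = 161 + 163 = 324$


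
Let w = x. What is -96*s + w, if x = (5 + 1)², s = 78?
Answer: -7452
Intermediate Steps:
x = 36 (x = 6² = 36)
w = 36
-96*s + w = -96*78 + 36 = -7488 + 36 = -7452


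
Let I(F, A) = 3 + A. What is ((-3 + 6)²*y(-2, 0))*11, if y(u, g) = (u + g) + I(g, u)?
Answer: -99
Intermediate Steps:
y(u, g) = 3 + g + 2*u (y(u, g) = (u + g) + (3 + u) = (g + u) + (3 + u) = 3 + g + 2*u)
((-3 + 6)²*y(-2, 0))*11 = ((-3 + 6)²*(3 + 0 + 2*(-2)))*11 = (3²*(3 + 0 - 4))*11 = (9*(-1))*11 = -9*11 = -99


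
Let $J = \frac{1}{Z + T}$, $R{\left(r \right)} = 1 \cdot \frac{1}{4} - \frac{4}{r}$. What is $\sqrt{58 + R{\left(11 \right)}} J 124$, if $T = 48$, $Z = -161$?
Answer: $- \frac{186 \sqrt{3113}}{1243} \approx -8.3489$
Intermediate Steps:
$R{\left(r \right)} = \frac{1}{4} - \frac{4}{r}$ ($R{\left(r \right)} = 1 \cdot \frac{1}{4} - \frac{4}{r} = \frac{1}{4} - \frac{4}{r}$)
$J = - \frac{1}{113}$ ($J = \frac{1}{-161 + 48} = \frac{1}{-113} = - \frac{1}{113} \approx -0.0088496$)
$\sqrt{58 + R{\left(11 \right)}} J 124 = \sqrt{58 + \frac{-16 + 11}{4 \cdot 11}} \left(- \frac{1}{113}\right) 124 = \sqrt{58 + \frac{1}{4} \cdot \frac{1}{11} \left(-5\right)} \left(- \frac{1}{113}\right) 124 = \sqrt{58 - \frac{5}{44}} \left(- \frac{1}{113}\right) 124 = \sqrt{\frac{2547}{44}} \left(- \frac{1}{113}\right) 124 = \frac{3 \sqrt{3113}}{22} \left(- \frac{1}{113}\right) 124 = - \frac{3 \sqrt{3113}}{2486} \cdot 124 = - \frac{186 \sqrt{3113}}{1243}$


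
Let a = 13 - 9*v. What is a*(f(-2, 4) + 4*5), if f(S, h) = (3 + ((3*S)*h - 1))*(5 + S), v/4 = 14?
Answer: 22586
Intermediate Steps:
v = 56 (v = 4*14 = 56)
f(S, h) = (2 + 3*S*h)*(5 + S) (f(S, h) = (3 + (3*S*h - 1))*(5 + S) = (3 + (-1 + 3*S*h))*(5 + S) = (2 + 3*S*h)*(5 + S))
a = -491 (a = 13 - 9*56 = 13 - 504 = -491)
a*(f(-2, 4) + 4*5) = -491*((10 + 2*(-2) + 3*4*(-2)**2 + 15*(-2)*4) + 4*5) = -491*((10 - 4 + 3*4*4 - 120) + 20) = -491*((10 - 4 + 48 - 120) + 20) = -491*(-66 + 20) = -491*(-46) = 22586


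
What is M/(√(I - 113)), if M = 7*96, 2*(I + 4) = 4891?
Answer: 672*√9314/4657 ≈ 13.926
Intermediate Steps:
I = 4883/2 (I = -4 + (½)*4891 = -4 + 4891/2 = 4883/2 ≈ 2441.5)
M = 672
M/(√(I - 113)) = 672/(√(4883/2 - 113)) = 672/(√(4657/2)) = 672/((√9314/2)) = 672*(√9314/4657) = 672*√9314/4657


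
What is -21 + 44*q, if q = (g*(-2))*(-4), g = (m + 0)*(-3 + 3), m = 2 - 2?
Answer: -21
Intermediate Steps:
m = 0
g = 0 (g = (0 + 0)*(-3 + 3) = 0*0 = 0)
q = 0 (q = (0*(-2))*(-4) = 0*(-4) = 0)
-21 + 44*q = -21 + 44*0 = -21 + 0 = -21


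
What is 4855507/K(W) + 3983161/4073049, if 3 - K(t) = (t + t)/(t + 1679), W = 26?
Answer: 33719324238831458/20621847087 ≈ 1.6351e+6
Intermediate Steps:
K(t) = 3 - 2*t/(1679 + t) (K(t) = 3 - (t + t)/(t + 1679) = 3 - 2*t/(1679 + t))
4855507/K(W) + 3983161/4073049 = 4855507/(((5037 + 26)/(1679 + 26))) + 3983161/4073049 = 4855507/((5063/1705)) + 3983161*(1/4073049) = 4855507/(((1/1705)*5063)) + 3983161/4073049 = 4855507/(5063/1705) + 3983161/4073049 = 4855507*(1705/5063) + 3983161/4073049 = 8278639435/5063 + 3983161/4073049 = 33719324238831458/20621847087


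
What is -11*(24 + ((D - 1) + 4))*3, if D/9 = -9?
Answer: 1782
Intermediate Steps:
D = -81 (D = 9*(-9) = -81)
-11*(24 + ((D - 1) + 4))*3 = -11*(24 + ((-81 - 1) + 4))*3 = -11*(24 + (-82 + 4))*3 = -11*(24 - 78)*3 = -(-594)*3 = -11*(-162) = 1782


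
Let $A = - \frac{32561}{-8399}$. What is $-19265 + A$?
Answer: $- \frac{161774174}{8399} \approx -19261.0$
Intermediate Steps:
$A = \frac{32561}{8399}$ ($A = \left(-32561\right) \left(- \frac{1}{8399}\right) = \frac{32561}{8399} \approx 3.8768$)
$-19265 + A = -19265 + \frac{32561}{8399} = - \frac{161774174}{8399}$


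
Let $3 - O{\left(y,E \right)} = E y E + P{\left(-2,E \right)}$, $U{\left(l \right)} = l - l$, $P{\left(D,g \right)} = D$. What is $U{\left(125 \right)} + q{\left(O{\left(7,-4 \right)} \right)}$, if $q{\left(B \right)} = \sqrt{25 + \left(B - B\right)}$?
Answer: $5$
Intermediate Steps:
$U{\left(l \right)} = 0$
$O{\left(y,E \right)} = 5 - y E^{2}$ ($O{\left(y,E \right)} = 3 - \left(E y E - 2\right) = 3 - \left(y E^{2} - 2\right) = 3 - \left(-2 + y E^{2}\right) = 5 - y E^{2}$)
$q{\left(B \right)} = 5$ ($q{\left(B \right)} = \sqrt{25 + 0} = \sqrt{25} = 5$)
$U{\left(125 \right)} + q{\left(O{\left(7,-4 \right)} \right)} = 0 + 5 = 5$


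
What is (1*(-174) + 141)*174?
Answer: -5742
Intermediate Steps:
(1*(-174) + 141)*174 = (-174 + 141)*174 = -33*174 = -5742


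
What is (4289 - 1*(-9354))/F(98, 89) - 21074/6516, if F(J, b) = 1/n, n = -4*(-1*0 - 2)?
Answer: 355580615/3258 ≈ 1.0914e+5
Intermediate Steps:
n = 8 (n = -4*(0 - 2) = -4*(-2) = 8)
F(J, b) = ⅛ (F(J, b) = 1/8 = ⅛)
(4289 - 1*(-9354))/F(98, 89) - 21074/6516 = (4289 - 1*(-9354))/(⅛) - 21074/6516 = (4289 + 9354)*8 - 21074*1/6516 = 13643*8 - 10537/3258 = 109144 - 10537/3258 = 355580615/3258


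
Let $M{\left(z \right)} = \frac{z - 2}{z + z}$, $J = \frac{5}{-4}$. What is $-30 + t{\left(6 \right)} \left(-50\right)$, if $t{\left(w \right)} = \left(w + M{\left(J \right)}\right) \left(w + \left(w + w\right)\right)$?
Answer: $-6600$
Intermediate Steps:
$J = - \frac{5}{4}$ ($J = 5 \left(- \frac{1}{4}\right) = - \frac{5}{4} \approx -1.25$)
$M{\left(z \right)} = \frac{-2 + z}{2 z}$
$t{\left(w \right)} = 3 w \left(\frac{13}{10} + w\right)$ ($t{\left(w \right)} = \left(w + \frac{-2 - \frac{5}{4}}{2 \left(- \frac{5}{4}\right)}\right) \left(w + \left(w + w\right)\right) = \left(w + \frac{1}{2} \left(- \frac{4}{5}\right) \left(- \frac{13}{4}\right)\right) \left(w + 2 w\right) = \left(w + \frac{13}{10}\right) 3 w = \left(\frac{13}{10} + w\right) 3 w = 3 w \left(\frac{13}{10} + w\right)$)
$-30 + t{\left(6 \right)} \left(-50\right) = -30 + \frac{3}{10} \cdot 6 \left(13 + 10 \cdot 6\right) \left(-50\right) = -30 + \frac{3}{10} \cdot 6 \left(13 + 60\right) \left(-50\right) = -30 + \frac{3}{10} \cdot 6 \cdot 73 \left(-50\right) = -30 + \frac{657}{5} \left(-50\right) = -30 - 6570 = -6600$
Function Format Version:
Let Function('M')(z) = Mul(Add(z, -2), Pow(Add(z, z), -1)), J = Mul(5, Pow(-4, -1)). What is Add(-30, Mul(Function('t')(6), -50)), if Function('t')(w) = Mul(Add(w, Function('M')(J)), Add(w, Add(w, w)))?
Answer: -6600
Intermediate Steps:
J = Rational(-5, 4) (J = Mul(5, Rational(-1, 4)) = Rational(-5, 4) ≈ -1.2500)
Function('M')(z) = Mul(Rational(1, 2), Pow(z, -1), Add(-2, z)) (Function('M')(z) = Mul(Add(-2, z), Pow(Mul(2, z), -1)) = Mul(Add(-2, z), Mul(Rational(1, 2), Pow(z, -1))) = Mul(Rational(1, 2), Pow(z, -1), Add(-2, z)))
Function('t')(w) = Mul(3, w, Add(Rational(13, 10), w)) (Function('t')(w) = Mul(Add(w, Mul(Rational(1, 2), Pow(Rational(-5, 4), -1), Add(-2, Rational(-5, 4)))), Add(w, Add(w, w))) = Mul(Add(w, Mul(Rational(1, 2), Rational(-4, 5), Rational(-13, 4))), Add(w, Mul(2, w))) = Mul(Add(w, Rational(13, 10)), Mul(3, w)) = Mul(Add(Rational(13, 10), w), Mul(3, w)) = Mul(3, w, Add(Rational(13, 10), w)))
Add(-30, Mul(Function('t')(6), -50)) = Add(-30, Mul(Mul(Rational(3, 10), 6, Add(13, Mul(10, 6))), -50)) = Add(-30, Mul(Mul(Rational(3, 10), 6, Add(13, 60)), -50)) = Add(-30, Mul(Mul(Rational(3, 10), 6, 73), -50)) = Add(-30, Mul(Rational(657, 5), -50)) = Add(-30, -6570) = -6600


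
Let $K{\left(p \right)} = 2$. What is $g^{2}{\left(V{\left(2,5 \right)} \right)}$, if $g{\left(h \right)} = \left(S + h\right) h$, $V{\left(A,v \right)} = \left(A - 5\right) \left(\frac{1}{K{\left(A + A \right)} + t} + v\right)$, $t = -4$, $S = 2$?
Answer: $\frac{385641}{16} \approx 24103.0$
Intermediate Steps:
$V{\left(A,v \right)} = \left(-5 + A\right) \left(- \frac{1}{2} + v\right)$ ($V{\left(A,v \right)} = \left(A - 5\right) \left(\frac{1}{2 - 4} + v\right) = \left(-5 + A\right) \left(\frac{1}{-2} + v\right) = \left(-5 + A\right) \left(- \frac{1}{2} + v\right)$)
$g{\left(h \right)} = h \left(2 + h\right)$ ($g{\left(h \right)} = \left(2 + h\right) h = h \left(2 + h\right)$)
$g^{2}{\left(V{\left(2,5 \right)} \right)} = \left(\left(\frac{5}{2} - 25 - 1 + 2 \cdot 5\right) \left(2 + \left(\frac{5}{2} - 25 - 1 + 2 \cdot 5\right)\right)\right)^{2} = \left(\left(\frac{5}{2} - 25 - 1 + 10\right) \left(2 + \left(\frac{5}{2} - 25 - 1 + 10\right)\right)\right)^{2} = \left(- \frac{27 \left(2 - \frac{27}{2}\right)}{2}\right)^{2} = \left(\left(- \frac{27}{2}\right) \left(- \frac{23}{2}\right)\right)^{2} = \left(\frac{621}{4}\right)^{2} = \frac{385641}{16}$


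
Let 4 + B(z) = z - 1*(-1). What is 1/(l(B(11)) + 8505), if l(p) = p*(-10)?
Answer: 1/8425 ≈ 0.00011869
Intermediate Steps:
B(z) = -3 + z (B(z) = -4 + (z - 1*(-1)) = -4 + (z + 1) = -4 + (1 + z) = -3 + z)
l(p) = -10*p
1/(l(B(11)) + 8505) = 1/(-10*(-3 + 11) + 8505) = 1/(-10*8 + 8505) = 1/(-80 + 8505) = 1/8425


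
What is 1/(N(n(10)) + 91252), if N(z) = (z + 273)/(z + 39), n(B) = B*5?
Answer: 89/8121751 ≈ 1.0958e-5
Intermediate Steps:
n(B) = 5*B
N(z) = (273 + z)/(39 + z)
1/(N(n(10)) + 91252) = 1/((273 + 5*10)/(39 + 5*10) + 91252) = 1/((273 + 50)/(39 + 50) + 91252) = 1/(323/89 + 91252) = 1/(8121751/89) = 89/8121751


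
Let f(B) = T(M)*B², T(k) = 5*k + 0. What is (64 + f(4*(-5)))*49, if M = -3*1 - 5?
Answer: -780864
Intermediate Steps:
M = -8 (M = -3 - 5 = -8)
T(k) = 5*k
f(B) = -40*B² (f(B) = (5*(-8))*B² = -40*B²)
(64 + f(4*(-5)))*49 = (64 - 40*(4*(-5))²)*49 = (64 - 40*(-20)²)*49 = (64 - 40*400)*49 = (64 - 16000)*49 = -15936*49 = -780864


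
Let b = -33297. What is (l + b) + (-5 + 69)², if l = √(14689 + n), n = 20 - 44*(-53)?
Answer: -29201 + √17041 ≈ -29070.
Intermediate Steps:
n = 2352 (n = 20 + 2332 = 2352)
l = √17041 (l = √(14689 + 2352) = √17041 ≈ 130.54)
(l + b) + (-5 + 69)² = (√17041 - 33297) + (-5 + 69)² = (-33297 + √17041) + 64² = (-33297 + √17041) + 4096 = -29201 + √17041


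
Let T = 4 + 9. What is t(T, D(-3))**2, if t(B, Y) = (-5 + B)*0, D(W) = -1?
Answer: 0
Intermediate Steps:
T = 13
t(B, Y) = 0
t(T, D(-3))**2 = 0**2 = 0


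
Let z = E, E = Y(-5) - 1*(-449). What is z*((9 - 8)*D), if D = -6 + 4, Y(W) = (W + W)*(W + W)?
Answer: -1098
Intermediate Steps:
Y(W) = 4*W**2 (Y(W) = (2*W)*(2*W) = 4*W**2)
D = -2
E = 549 (E = 4*(-5)**2 - 1*(-449) = 4*25 + 449 = 100 + 449 = 549)
z = 549
z*((9 - 8)*D) = 549*((9 - 8)*(-2)) = 549*(1*(-2)) = 549*(-2) = -1098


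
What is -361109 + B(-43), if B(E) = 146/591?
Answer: -213415273/591 ≈ -3.6111e+5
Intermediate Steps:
B(E) = 146/591 (B(E) = 146*(1/591) = 146/591)
-361109 + B(-43) = -361109 + 146/591 = -213415273/591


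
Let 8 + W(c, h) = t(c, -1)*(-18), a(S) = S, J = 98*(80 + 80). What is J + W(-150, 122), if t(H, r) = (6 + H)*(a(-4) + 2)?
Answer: 10488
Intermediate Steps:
J = 15680 (J = 98*160 = 15680)
t(H, r) = -12 - 2*H (t(H, r) = (6 + H)*(-4 + 2) = (6 + H)*(-2) = -12 - 2*H)
W(c, h) = 208 + 36*c (W(c, h) = -8 + (-12 - 2*c)*(-18) = -8 + (216 + 36*c) = 208 + 36*c)
J + W(-150, 122) = 15680 + (208 + 36*(-150)) = 15680 + (208 - 5400) = 15680 - 5192 = 10488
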